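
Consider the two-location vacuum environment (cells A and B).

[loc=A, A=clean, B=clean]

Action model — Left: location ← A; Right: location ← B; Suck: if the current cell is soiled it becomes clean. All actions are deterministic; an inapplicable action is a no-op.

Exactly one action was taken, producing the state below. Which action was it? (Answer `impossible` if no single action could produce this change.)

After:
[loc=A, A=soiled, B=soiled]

impossible

try  Left: in A — A clean, B clean
try Right: in B — A clean, B clean
try  Suck: in A — A clean, B clean
no single action produces the after-state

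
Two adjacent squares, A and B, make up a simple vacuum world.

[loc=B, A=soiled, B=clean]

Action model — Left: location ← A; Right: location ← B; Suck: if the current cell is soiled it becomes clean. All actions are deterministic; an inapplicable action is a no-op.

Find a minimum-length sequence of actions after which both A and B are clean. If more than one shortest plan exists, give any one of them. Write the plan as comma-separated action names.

Left, Suck

Left (#1): (A; A:soiled, B:clean)
Suck (#2): (A; A:clean, B:clean)
min 2: go A then Suck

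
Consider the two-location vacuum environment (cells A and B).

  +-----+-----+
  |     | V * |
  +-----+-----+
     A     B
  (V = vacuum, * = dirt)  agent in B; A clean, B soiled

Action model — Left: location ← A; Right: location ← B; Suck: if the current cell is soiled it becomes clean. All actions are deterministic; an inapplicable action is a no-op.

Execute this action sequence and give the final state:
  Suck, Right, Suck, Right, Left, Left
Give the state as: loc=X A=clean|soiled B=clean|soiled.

Suck (#1): loc=B A=clean B=clean
Right (#2): loc=B A=clean B=clean
Suck (#3): loc=B A=clean B=clean
Right (#4): loc=B A=clean B=clean
Left (#5): loc=A A=clean B=clean
Left (#6): loc=A A=clean B=clean

loc=A A=clean B=clean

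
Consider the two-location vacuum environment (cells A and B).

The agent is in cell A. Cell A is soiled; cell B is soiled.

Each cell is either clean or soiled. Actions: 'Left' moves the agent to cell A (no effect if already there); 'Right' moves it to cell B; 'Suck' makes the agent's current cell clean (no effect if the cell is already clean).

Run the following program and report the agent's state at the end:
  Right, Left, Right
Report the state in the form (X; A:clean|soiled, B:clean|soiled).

1) do Right; now (B; A:soiled, B:soiled)
2) do Left; now (A; A:soiled, B:soiled)
3) do Right; now (B; A:soiled, B:soiled)

(B; A:soiled, B:soiled)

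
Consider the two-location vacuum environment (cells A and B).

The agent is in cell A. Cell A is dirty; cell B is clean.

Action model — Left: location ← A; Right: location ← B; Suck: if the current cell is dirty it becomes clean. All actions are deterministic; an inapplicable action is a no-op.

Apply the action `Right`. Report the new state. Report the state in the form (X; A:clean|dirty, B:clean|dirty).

(B; A:dirty, B:clean)

start: (A; A:dirty, B:clean)
1. Right → (B; A:dirty, B:clean)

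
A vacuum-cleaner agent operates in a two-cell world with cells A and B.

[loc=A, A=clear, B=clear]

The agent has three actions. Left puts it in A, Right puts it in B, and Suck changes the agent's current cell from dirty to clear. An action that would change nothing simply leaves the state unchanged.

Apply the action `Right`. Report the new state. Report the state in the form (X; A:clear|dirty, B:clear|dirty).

start: (A; A:clear, B:clear)
1. Right → (B; A:clear, B:clear)

(B; A:clear, B:clear)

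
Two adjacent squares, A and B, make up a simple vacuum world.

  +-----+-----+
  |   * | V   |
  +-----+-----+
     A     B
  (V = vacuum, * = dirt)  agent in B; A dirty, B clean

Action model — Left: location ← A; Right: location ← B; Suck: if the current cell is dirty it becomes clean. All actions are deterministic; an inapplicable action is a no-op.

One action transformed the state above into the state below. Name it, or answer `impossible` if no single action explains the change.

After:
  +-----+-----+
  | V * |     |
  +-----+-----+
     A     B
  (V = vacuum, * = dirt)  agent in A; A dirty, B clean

Left

try  Left: loc=A A=dirty B=clean  ← match
try Right: loc=B A=dirty B=clean
try  Suck: loc=B A=dirty B=clean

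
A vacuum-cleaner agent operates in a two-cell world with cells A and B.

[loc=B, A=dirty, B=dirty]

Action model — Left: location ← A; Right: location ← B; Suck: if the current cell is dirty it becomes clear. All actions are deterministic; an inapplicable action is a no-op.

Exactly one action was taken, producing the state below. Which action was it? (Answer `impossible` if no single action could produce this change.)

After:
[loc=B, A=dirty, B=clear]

Suck

try  Left: (A; A:dirty, B:dirty)
try Right: (B; A:dirty, B:dirty)
try  Suck: (B; A:dirty, B:clear)  ← match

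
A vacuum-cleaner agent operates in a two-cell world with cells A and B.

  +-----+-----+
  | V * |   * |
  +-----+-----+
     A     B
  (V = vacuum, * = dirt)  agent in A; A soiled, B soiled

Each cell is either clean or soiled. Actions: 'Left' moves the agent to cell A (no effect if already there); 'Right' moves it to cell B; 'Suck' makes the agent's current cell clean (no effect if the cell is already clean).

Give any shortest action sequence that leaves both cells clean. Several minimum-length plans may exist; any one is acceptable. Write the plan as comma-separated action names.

Suck, Right, Suck

1) do Suck; now loc=A A=clean B=soiled
2) do Right; now loc=B A=clean B=soiled
3) do Suck; now loc=B A=clean B=clean
min 3: Suck A + move + Suck B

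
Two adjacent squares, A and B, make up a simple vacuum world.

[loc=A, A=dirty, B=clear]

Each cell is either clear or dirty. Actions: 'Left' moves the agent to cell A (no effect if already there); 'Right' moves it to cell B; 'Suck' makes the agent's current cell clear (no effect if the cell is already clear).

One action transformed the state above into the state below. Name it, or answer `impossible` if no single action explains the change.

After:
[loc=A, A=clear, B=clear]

Suck

try  Left: loc=A A=dirty B=clear
try Right: loc=B A=dirty B=clear
try  Suck: loc=A A=clear B=clear  ← match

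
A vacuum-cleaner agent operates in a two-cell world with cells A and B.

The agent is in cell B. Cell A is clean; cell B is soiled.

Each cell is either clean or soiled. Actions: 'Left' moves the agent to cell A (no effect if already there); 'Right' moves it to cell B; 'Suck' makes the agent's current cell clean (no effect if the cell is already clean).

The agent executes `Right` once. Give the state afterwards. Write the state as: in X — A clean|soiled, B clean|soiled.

in B — A clean, B soiled

start: in B — A clean, B soiled
1. Right → in B — A clean, B soiled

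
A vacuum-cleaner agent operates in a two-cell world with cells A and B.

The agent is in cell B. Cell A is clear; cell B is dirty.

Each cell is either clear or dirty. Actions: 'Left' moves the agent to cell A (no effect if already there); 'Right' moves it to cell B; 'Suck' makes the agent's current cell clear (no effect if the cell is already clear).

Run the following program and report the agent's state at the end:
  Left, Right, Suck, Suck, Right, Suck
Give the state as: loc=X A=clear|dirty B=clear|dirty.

Left (#1): loc=A A=clear B=dirty
Right (#2): loc=B A=clear B=dirty
Suck (#3): loc=B A=clear B=clear
Suck (#4): loc=B A=clear B=clear
Right (#5): loc=B A=clear B=clear
Suck (#6): loc=B A=clear B=clear

loc=B A=clear B=clear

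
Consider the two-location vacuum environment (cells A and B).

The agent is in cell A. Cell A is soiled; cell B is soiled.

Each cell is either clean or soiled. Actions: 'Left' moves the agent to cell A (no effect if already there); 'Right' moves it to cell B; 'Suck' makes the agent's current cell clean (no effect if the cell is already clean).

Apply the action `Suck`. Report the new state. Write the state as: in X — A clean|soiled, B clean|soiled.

in A — A clean, B soiled

start: in A — A soiled, B soiled
step 1/1 (Suck): in A — A clean, B soiled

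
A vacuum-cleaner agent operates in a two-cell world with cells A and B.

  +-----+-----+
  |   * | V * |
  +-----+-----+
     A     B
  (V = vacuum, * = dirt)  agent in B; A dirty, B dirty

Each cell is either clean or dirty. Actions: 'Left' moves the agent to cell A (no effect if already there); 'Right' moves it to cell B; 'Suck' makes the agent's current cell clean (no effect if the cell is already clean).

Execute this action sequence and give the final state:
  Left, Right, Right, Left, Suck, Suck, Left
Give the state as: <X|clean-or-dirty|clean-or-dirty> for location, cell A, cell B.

step 1/7 (Left): <A|dirty|dirty>
step 2/7 (Right): <B|dirty|dirty>
step 3/7 (Right): <B|dirty|dirty>
step 4/7 (Left): <A|dirty|dirty>
step 5/7 (Suck): <A|clean|dirty>
step 6/7 (Suck): <A|clean|dirty>
step 7/7 (Left): <A|clean|dirty>

<A|clean|dirty>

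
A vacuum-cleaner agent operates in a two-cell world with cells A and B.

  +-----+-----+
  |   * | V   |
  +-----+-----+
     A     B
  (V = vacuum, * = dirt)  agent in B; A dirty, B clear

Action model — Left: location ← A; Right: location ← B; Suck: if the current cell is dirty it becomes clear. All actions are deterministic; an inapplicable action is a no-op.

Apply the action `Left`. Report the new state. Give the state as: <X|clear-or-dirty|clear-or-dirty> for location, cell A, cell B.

start: <B|dirty|clear>
t=1 Left ⇒ <A|dirty|clear>

<A|dirty|clear>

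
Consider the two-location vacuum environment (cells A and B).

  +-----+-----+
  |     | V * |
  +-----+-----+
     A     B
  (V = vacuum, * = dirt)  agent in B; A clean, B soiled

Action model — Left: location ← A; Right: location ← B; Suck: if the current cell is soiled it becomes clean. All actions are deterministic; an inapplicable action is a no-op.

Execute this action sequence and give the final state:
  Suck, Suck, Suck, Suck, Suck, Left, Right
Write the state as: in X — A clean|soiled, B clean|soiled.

1. Suck → in B — A clean, B clean
2. Suck → in B — A clean, B clean
3. Suck → in B — A clean, B clean
4. Suck → in B — A clean, B clean
5. Suck → in B — A clean, B clean
6. Left → in A — A clean, B clean
7. Right → in B — A clean, B clean

in B — A clean, B clean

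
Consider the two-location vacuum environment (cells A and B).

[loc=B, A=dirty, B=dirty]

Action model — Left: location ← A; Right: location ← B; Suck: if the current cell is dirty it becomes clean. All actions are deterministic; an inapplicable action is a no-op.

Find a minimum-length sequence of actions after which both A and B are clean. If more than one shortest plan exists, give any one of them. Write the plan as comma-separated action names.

Suck (#1): <B|dirty|clean>
Left (#2): <A|dirty|clean>
Suck (#3): <A|clean|clean>
min 3: Suck B + move + Suck A

Suck, Left, Suck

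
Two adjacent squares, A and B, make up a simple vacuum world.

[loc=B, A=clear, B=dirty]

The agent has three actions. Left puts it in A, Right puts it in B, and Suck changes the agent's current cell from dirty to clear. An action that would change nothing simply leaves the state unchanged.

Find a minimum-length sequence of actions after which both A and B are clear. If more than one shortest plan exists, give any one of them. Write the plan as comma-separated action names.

Suck

1) do Suck; now <B|clear|clear>
min 1: B is dirty, one Suck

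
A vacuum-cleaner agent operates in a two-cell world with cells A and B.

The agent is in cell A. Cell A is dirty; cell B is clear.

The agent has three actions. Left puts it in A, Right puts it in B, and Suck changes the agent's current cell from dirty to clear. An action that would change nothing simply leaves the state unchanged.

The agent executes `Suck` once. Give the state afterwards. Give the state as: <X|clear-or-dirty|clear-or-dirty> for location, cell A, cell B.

start: <A|dirty|clear>
1. Suck → <A|clear|clear>

<A|clear|clear>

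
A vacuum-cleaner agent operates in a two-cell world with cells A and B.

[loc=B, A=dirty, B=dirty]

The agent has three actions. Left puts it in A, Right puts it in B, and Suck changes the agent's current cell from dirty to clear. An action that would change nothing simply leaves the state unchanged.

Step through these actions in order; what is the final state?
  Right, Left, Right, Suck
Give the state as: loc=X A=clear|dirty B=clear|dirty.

Right (#1): loc=B A=dirty B=dirty
Left (#2): loc=A A=dirty B=dirty
Right (#3): loc=B A=dirty B=dirty
Suck (#4): loc=B A=dirty B=clear

loc=B A=dirty B=clear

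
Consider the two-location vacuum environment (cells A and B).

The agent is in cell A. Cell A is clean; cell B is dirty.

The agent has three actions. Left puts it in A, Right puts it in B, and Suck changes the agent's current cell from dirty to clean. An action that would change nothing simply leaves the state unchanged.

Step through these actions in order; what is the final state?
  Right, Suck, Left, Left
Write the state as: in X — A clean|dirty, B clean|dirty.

step 1/4 (Right): in B — A clean, B dirty
step 2/4 (Suck): in B — A clean, B clean
step 3/4 (Left): in A — A clean, B clean
step 4/4 (Left): in A — A clean, B clean

in A — A clean, B clean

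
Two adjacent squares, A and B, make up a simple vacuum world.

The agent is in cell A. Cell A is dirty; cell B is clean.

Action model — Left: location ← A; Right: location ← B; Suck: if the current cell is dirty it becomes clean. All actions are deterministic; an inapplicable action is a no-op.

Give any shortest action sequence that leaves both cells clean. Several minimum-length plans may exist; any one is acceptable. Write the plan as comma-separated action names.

Suck

1) do Suck; now in A — A clean, B clean
min 1: A is dirty, one Suck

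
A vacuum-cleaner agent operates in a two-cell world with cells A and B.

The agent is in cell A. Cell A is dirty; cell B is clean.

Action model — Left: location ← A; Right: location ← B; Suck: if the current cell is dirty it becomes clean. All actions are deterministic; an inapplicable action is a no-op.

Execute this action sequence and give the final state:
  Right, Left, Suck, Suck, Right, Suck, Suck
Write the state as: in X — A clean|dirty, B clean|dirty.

t=1 Right ⇒ in B — A dirty, B clean
t=2 Left ⇒ in A — A dirty, B clean
t=3 Suck ⇒ in A — A clean, B clean
t=4 Suck ⇒ in A — A clean, B clean
t=5 Right ⇒ in B — A clean, B clean
t=6 Suck ⇒ in B — A clean, B clean
t=7 Suck ⇒ in B — A clean, B clean

in B — A clean, B clean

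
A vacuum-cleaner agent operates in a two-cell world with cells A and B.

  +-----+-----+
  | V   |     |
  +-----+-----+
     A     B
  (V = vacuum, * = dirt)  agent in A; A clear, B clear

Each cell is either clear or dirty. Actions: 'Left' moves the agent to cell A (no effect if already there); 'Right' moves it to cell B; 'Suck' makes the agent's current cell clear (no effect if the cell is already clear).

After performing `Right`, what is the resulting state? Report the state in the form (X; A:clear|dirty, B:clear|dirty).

start: (A; A:clear, B:clear)
step 1/1 (Right): (B; A:clear, B:clear)

(B; A:clear, B:clear)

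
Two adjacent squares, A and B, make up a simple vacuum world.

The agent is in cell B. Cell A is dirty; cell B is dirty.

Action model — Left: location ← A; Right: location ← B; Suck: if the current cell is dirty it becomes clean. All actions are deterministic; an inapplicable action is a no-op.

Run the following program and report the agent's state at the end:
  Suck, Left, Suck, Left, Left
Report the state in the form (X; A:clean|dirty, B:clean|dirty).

Suck (#1): (B; A:dirty, B:clean)
Left (#2): (A; A:dirty, B:clean)
Suck (#3): (A; A:clean, B:clean)
Left (#4): (A; A:clean, B:clean)
Left (#5): (A; A:clean, B:clean)

(A; A:clean, B:clean)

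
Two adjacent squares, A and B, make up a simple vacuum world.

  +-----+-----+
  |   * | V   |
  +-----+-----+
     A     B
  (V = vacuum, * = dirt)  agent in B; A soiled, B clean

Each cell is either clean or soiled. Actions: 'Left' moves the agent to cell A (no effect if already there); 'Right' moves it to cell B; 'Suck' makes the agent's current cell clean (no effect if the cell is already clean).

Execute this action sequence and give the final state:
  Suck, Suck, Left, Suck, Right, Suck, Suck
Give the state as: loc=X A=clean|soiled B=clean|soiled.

Suck (#1): loc=B A=soiled B=clean
Suck (#2): loc=B A=soiled B=clean
Left (#3): loc=A A=soiled B=clean
Suck (#4): loc=A A=clean B=clean
Right (#5): loc=B A=clean B=clean
Suck (#6): loc=B A=clean B=clean
Suck (#7): loc=B A=clean B=clean

loc=B A=clean B=clean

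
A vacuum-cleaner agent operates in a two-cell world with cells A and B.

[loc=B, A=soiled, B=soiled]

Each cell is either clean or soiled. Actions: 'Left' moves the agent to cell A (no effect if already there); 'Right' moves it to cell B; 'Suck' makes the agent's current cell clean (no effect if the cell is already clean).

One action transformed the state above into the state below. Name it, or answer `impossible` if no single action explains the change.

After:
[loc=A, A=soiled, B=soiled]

Left

try  Left: <A|soiled|soiled>  ← match
try Right: <B|soiled|soiled>
try  Suck: <B|soiled|clean>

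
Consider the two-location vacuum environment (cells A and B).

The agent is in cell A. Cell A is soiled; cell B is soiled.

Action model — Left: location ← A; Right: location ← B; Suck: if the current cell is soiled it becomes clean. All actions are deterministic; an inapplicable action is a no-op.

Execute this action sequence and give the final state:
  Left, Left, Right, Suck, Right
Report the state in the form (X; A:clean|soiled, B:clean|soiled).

1) do Left; now (A; A:soiled, B:soiled)
2) do Left; now (A; A:soiled, B:soiled)
3) do Right; now (B; A:soiled, B:soiled)
4) do Suck; now (B; A:soiled, B:clean)
5) do Right; now (B; A:soiled, B:clean)

(B; A:soiled, B:clean)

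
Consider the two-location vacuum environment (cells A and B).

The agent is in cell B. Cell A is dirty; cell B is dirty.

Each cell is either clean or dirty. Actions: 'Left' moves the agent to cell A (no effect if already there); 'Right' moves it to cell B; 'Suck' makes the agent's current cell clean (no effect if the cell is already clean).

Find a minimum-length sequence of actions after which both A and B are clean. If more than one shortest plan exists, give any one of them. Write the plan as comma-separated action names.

Suck, Left, Suck

step 1/3 (Suck): in B — A dirty, B clean
step 2/3 (Left): in A — A dirty, B clean
step 3/3 (Suck): in A — A clean, B clean
min 3: Suck B + move + Suck A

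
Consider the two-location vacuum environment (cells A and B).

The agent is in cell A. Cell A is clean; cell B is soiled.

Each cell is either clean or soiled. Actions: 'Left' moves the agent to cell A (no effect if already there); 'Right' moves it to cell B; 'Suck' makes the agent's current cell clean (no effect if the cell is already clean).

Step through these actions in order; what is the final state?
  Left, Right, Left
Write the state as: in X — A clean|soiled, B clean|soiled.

in A — A clean, B soiled

1. Left → in A — A clean, B soiled
2. Right → in B — A clean, B soiled
3. Left → in A — A clean, B soiled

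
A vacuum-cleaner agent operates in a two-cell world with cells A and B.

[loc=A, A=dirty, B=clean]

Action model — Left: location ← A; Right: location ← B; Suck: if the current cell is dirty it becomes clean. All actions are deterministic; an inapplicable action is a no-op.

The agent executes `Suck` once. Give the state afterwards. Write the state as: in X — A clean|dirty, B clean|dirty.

start: in A — A dirty, B clean
[1] after Suck: in A — A clean, B clean

in A — A clean, B clean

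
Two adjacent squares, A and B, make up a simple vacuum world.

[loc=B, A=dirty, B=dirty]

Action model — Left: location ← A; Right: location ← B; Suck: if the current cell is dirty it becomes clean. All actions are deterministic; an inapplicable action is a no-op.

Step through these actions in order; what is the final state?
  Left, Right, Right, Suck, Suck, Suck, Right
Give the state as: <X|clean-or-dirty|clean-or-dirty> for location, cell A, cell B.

<B|dirty|clean>

1) do Left; now <A|dirty|dirty>
2) do Right; now <B|dirty|dirty>
3) do Right; now <B|dirty|dirty>
4) do Suck; now <B|dirty|clean>
5) do Suck; now <B|dirty|clean>
6) do Suck; now <B|dirty|clean>
7) do Right; now <B|dirty|clean>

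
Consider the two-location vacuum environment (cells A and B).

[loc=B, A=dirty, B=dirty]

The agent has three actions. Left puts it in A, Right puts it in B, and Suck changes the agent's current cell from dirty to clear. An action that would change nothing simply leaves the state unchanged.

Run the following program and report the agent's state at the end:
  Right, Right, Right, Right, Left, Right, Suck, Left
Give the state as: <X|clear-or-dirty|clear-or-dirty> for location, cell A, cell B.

1. Right → <B|dirty|dirty>
2. Right → <B|dirty|dirty>
3. Right → <B|dirty|dirty>
4. Right → <B|dirty|dirty>
5. Left → <A|dirty|dirty>
6. Right → <B|dirty|dirty>
7. Suck → <B|dirty|clear>
8. Left → <A|dirty|clear>

<A|dirty|clear>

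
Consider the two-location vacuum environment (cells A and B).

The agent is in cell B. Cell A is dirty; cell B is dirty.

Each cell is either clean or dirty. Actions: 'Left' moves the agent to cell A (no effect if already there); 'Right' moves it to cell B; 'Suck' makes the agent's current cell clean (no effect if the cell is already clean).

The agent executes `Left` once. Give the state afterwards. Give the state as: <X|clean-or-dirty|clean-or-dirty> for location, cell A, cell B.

start: <B|dirty|dirty>
1. Left → <A|dirty|dirty>

<A|dirty|dirty>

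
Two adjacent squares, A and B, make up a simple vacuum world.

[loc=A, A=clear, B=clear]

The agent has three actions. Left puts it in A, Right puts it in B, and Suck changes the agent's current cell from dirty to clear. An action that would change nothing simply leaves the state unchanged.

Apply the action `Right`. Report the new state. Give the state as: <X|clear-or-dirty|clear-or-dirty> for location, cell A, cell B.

<B|clear|clear>

start: <A|clear|clear>
Right (#1): <B|clear|clear>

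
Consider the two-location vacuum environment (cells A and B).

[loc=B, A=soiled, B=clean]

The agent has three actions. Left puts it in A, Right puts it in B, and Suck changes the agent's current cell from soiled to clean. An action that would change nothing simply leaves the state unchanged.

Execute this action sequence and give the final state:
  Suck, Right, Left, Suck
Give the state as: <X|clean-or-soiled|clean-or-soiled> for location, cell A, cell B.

step 1/4 (Suck): <B|soiled|clean>
step 2/4 (Right): <B|soiled|clean>
step 3/4 (Left): <A|soiled|clean>
step 4/4 (Suck): <A|clean|clean>

<A|clean|clean>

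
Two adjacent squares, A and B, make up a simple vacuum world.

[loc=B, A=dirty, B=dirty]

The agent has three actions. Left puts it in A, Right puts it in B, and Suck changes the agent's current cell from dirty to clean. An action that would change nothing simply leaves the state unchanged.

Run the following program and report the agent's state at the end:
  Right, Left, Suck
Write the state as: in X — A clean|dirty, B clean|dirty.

in A — A clean, B dirty

1. Right → in B — A dirty, B dirty
2. Left → in A — A dirty, B dirty
3. Suck → in A — A clean, B dirty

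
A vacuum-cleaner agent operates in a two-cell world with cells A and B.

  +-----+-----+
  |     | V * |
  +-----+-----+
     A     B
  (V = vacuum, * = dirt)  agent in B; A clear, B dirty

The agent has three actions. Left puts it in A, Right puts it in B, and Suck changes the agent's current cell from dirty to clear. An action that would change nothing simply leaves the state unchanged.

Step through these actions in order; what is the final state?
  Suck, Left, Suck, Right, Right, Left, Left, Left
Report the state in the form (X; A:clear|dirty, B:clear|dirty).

1) do Suck; now (B; A:clear, B:clear)
2) do Left; now (A; A:clear, B:clear)
3) do Suck; now (A; A:clear, B:clear)
4) do Right; now (B; A:clear, B:clear)
5) do Right; now (B; A:clear, B:clear)
6) do Left; now (A; A:clear, B:clear)
7) do Left; now (A; A:clear, B:clear)
8) do Left; now (A; A:clear, B:clear)

(A; A:clear, B:clear)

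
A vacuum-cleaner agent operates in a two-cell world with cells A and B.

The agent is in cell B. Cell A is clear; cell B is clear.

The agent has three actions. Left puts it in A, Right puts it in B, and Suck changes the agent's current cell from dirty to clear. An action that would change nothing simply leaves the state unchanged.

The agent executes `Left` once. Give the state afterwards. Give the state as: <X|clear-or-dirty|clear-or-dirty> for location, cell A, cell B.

start: <B|clear|clear>
step 1/1 (Left): <A|clear|clear>

<A|clear|clear>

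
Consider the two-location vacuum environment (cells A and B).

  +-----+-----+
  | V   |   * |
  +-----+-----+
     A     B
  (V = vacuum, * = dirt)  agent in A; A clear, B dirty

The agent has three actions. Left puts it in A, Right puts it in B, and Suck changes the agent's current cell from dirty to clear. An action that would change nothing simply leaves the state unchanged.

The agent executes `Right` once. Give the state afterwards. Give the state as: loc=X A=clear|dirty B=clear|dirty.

loc=B A=clear B=dirty

start: loc=A A=clear B=dirty
1. Right → loc=B A=clear B=dirty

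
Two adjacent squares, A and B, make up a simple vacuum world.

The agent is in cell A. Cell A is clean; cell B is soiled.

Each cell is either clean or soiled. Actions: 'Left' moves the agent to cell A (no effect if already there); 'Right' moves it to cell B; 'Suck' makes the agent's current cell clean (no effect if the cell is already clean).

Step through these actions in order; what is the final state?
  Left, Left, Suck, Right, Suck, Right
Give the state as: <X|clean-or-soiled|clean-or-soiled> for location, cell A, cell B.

<B|clean|clean>

1) do Left; now <A|clean|soiled>
2) do Left; now <A|clean|soiled>
3) do Suck; now <A|clean|soiled>
4) do Right; now <B|clean|soiled>
5) do Suck; now <B|clean|clean>
6) do Right; now <B|clean|clean>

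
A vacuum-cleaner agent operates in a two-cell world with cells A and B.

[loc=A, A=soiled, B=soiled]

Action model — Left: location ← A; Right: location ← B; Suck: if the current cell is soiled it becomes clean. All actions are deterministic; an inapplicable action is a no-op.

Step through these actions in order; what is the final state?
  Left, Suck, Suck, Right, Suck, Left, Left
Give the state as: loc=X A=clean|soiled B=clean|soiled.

1. Left → loc=A A=soiled B=soiled
2. Suck → loc=A A=clean B=soiled
3. Suck → loc=A A=clean B=soiled
4. Right → loc=B A=clean B=soiled
5. Suck → loc=B A=clean B=clean
6. Left → loc=A A=clean B=clean
7. Left → loc=A A=clean B=clean

loc=A A=clean B=clean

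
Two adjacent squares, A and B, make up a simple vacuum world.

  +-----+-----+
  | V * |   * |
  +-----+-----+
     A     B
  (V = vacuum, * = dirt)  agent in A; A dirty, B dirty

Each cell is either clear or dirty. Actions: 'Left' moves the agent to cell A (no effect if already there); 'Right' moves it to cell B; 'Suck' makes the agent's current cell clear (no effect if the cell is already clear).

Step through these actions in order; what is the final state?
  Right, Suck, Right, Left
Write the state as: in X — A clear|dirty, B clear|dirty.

[1] after Right: in B — A dirty, B dirty
[2] after Suck: in B — A dirty, B clear
[3] after Right: in B — A dirty, B clear
[4] after Left: in A — A dirty, B clear

in A — A dirty, B clear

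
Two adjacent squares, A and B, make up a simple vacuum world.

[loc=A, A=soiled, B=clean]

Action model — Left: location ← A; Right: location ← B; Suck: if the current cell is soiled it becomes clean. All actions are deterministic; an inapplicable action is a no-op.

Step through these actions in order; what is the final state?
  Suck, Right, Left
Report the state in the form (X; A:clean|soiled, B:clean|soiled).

[1] after Suck: (A; A:clean, B:clean)
[2] after Right: (B; A:clean, B:clean)
[3] after Left: (A; A:clean, B:clean)

(A; A:clean, B:clean)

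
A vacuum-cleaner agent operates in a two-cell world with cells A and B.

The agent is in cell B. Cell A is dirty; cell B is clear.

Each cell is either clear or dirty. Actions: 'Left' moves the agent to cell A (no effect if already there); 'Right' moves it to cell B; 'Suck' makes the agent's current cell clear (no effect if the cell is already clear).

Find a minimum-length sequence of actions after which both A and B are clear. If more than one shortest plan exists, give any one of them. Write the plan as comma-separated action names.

step 1/2 (Left): <A|dirty|clear>
step 2/2 (Suck): <A|clear|clear>
min 2: go A then Suck

Left, Suck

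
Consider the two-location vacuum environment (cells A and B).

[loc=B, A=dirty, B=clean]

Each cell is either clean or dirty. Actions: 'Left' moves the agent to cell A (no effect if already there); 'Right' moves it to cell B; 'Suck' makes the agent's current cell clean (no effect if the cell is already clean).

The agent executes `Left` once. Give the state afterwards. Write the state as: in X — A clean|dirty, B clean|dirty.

in A — A dirty, B clean

start: in B — A dirty, B clean
1) do Left; now in A — A dirty, B clean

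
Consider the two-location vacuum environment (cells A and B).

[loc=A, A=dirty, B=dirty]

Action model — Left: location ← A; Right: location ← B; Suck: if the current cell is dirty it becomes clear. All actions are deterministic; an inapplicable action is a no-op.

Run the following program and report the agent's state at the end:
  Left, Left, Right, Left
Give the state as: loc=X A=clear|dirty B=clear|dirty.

loc=A A=dirty B=dirty

Left (#1): loc=A A=dirty B=dirty
Left (#2): loc=A A=dirty B=dirty
Right (#3): loc=B A=dirty B=dirty
Left (#4): loc=A A=dirty B=dirty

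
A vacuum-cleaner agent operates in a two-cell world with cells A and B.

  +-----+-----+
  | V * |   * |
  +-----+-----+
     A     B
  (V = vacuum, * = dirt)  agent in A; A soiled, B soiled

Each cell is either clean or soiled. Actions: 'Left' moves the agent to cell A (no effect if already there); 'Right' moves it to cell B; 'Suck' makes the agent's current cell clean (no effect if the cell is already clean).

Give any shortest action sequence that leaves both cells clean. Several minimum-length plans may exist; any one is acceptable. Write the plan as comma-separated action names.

Suck, Right, Suck

[1] after Suck: <A|clean|soiled>
[2] after Right: <B|clean|soiled>
[3] after Suck: <B|clean|clean>
min 3: Suck A + move + Suck B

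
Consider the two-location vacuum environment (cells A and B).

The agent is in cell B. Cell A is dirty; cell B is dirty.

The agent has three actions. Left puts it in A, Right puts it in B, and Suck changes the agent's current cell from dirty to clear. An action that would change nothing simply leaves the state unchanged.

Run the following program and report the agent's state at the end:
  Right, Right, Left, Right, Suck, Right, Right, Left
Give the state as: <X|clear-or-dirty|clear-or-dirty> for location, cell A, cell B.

<A|dirty|clear>

1) do Right; now <B|dirty|dirty>
2) do Right; now <B|dirty|dirty>
3) do Left; now <A|dirty|dirty>
4) do Right; now <B|dirty|dirty>
5) do Suck; now <B|dirty|clear>
6) do Right; now <B|dirty|clear>
7) do Right; now <B|dirty|clear>
8) do Left; now <A|dirty|clear>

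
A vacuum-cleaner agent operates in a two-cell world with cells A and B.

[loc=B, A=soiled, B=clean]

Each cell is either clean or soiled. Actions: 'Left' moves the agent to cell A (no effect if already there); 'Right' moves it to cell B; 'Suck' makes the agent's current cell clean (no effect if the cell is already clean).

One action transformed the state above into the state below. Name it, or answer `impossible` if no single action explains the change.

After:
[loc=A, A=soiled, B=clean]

try  Left: (A; A:soiled, B:clean)  ← match
try Right: (B; A:soiled, B:clean)
try  Suck: (B; A:soiled, B:clean)

Left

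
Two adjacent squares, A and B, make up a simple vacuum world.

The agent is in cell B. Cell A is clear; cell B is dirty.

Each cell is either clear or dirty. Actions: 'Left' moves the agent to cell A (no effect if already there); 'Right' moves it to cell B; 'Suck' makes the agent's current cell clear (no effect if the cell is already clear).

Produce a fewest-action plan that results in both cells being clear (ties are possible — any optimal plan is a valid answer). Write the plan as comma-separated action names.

1) do Suck; now <B|clear|clear>
min 1: B is dirty, one Suck

Suck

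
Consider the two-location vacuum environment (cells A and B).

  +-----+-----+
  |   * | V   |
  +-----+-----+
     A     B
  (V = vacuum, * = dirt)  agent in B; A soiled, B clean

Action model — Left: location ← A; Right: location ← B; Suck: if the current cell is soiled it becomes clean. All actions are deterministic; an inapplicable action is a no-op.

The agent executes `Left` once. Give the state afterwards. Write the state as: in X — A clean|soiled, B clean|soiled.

start: in B — A soiled, B clean
step 1/1 (Left): in A — A soiled, B clean

in A — A soiled, B clean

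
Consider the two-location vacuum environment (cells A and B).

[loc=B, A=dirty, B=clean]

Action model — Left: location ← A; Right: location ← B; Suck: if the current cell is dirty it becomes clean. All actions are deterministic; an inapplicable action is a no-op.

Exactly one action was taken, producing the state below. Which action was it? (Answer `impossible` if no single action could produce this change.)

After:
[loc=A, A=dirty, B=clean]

Left

try  Left: in A — A dirty, B clean  ← match
try Right: in B — A dirty, B clean
try  Suck: in B — A dirty, B clean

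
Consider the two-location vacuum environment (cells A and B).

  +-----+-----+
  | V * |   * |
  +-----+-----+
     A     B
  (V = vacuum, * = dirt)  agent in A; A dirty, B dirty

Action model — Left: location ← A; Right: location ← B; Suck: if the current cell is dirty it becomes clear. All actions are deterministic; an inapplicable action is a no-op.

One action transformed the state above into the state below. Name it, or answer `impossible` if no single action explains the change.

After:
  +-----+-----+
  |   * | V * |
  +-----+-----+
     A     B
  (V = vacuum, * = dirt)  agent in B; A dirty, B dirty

Right

try  Left: in A — A dirty, B dirty
try Right: in B — A dirty, B dirty  ← match
try  Suck: in A — A clear, B dirty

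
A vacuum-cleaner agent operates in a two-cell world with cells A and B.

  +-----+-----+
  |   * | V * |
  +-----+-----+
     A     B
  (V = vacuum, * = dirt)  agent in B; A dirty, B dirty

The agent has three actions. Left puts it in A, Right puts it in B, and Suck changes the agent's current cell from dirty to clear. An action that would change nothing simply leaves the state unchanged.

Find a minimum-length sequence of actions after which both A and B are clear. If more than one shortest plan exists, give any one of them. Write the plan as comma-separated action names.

1. Suck → loc=B A=dirty B=clear
2. Left → loc=A A=dirty B=clear
3. Suck → loc=A A=clear B=clear
min 3: Suck B + move + Suck A

Suck, Left, Suck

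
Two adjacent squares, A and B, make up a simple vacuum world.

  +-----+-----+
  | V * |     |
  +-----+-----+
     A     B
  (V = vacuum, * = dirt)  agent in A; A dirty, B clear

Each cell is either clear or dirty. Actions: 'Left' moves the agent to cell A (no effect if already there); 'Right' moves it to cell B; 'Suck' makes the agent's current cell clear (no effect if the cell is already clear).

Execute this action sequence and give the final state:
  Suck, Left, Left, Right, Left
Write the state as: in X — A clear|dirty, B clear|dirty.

[1] after Suck: in A — A clear, B clear
[2] after Left: in A — A clear, B clear
[3] after Left: in A — A clear, B clear
[4] after Right: in B — A clear, B clear
[5] after Left: in A — A clear, B clear

in A — A clear, B clear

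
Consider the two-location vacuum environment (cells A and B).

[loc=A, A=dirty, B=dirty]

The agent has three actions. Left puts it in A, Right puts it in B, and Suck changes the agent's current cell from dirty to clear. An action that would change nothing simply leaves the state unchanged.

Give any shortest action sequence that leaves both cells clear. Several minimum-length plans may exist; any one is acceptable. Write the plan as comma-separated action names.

Suck, Right, Suck

step 1/3 (Suck): <A|clear|dirty>
step 2/3 (Right): <B|clear|dirty>
step 3/3 (Suck): <B|clear|clear>
min 3: Suck A + move + Suck B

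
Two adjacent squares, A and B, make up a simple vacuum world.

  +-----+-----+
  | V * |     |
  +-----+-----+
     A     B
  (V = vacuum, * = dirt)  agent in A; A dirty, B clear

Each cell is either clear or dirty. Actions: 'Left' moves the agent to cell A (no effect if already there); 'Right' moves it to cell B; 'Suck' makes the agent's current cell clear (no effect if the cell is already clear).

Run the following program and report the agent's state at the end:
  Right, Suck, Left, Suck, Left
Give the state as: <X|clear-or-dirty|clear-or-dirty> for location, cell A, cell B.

<A|clear|clear>

Right (#1): <B|dirty|clear>
Suck (#2): <B|dirty|clear>
Left (#3): <A|dirty|clear>
Suck (#4): <A|clear|clear>
Left (#5): <A|clear|clear>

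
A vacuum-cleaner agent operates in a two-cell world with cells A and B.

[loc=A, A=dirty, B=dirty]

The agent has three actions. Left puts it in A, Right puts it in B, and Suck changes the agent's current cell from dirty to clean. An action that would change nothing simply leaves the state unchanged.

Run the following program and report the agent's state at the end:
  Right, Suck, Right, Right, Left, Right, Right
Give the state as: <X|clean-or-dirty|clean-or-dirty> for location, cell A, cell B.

<B|dirty|clean>

1. Right → <B|dirty|dirty>
2. Suck → <B|dirty|clean>
3. Right → <B|dirty|clean>
4. Right → <B|dirty|clean>
5. Left → <A|dirty|clean>
6. Right → <B|dirty|clean>
7. Right → <B|dirty|clean>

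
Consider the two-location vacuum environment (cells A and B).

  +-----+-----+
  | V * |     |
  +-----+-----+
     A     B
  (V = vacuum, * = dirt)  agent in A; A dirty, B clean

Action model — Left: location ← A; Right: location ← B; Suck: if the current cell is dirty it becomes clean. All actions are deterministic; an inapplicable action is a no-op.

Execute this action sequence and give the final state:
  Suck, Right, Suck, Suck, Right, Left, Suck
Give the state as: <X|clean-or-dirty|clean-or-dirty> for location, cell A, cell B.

t=1 Suck ⇒ <A|clean|clean>
t=2 Right ⇒ <B|clean|clean>
t=3 Suck ⇒ <B|clean|clean>
t=4 Suck ⇒ <B|clean|clean>
t=5 Right ⇒ <B|clean|clean>
t=6 Left ⇒ <A|clean|clean>
t=7 Suck ⇒ <A|clean|clean>

<A|clean|clean>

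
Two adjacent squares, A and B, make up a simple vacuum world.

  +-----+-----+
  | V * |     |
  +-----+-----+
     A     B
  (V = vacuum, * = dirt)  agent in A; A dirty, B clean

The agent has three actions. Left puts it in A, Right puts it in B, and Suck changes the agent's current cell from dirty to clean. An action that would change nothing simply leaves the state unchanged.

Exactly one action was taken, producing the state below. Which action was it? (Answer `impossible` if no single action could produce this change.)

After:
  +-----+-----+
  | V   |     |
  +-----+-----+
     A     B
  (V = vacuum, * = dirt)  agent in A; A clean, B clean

Suck

try  Left: <A|dirty|clean>
try Right: <B|dirty|clean>
try  Suck: <A|clean|clean>  ← match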